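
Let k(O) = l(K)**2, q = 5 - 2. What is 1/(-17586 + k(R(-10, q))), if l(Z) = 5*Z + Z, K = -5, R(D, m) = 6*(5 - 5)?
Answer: -1/16686 ≈ -5.9930e-5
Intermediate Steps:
q = 3
R(D, m) = 0 (R(D, m) = 6*0 = 0)
l(Z) = 6*Z
k(O) = 900 (k(O) = (6*(-5))**2 = (-30)**2 = 900)
1/(-17586 + k(R(-10, q))) = 1/(-17586 + 900) = 1/(-16686) = -1/16686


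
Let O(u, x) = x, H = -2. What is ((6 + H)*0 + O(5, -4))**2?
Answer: 16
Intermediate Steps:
((6 + H)*0 + O(5, -4))**2 = ((6 - 2)*0 - 4)**2 = (4*0 - 4)**2 = (0 - 4)**2 = (-4)**2 = 16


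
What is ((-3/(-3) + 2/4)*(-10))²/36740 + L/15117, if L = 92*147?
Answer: 33351539/37026572 ≈ 0.90075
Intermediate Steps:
L = 13524
((-3/(-3) + 2/4)*(-10))²/36740 + L/15117 = ((-3/(-3) + 2/4)*(-10))²/36740 + 13524/15117 = ((-3*(-⅓) + 2*(¼))*(-10))²*(1/36740) + 13524*(1/15117) = ((1 + ½)*(-10))²*(1/36740) + 4508/5039 = ((3/2)*(-10))²*(1/36740) + 4508/5039 = (-15)²*(1/36740) + 4508/5039 = 225*(1/36740) + 4508/5039 = 45/7348 + 4508/5039 = 33351539/37026572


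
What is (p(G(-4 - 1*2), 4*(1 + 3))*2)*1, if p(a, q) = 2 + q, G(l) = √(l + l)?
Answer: 36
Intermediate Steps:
G(l) = √2*√l (G(l) = √(2*l) = √2*√l)
(p(G(-4 - 1*2), 4*(1 + 3))*2)*1 = ((2 + 4*(1 + 3))*2)*1 = ((2 + 4*4)*2)*1 = ((2 + 16)*2)*1 = (18*2)*1 = 36*1 = 36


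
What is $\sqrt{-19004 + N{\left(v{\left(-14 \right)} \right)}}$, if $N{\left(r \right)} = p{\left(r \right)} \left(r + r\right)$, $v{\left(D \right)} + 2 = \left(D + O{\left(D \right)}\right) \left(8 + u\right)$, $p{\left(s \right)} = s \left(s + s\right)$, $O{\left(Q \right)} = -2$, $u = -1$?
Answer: $2 i \sqrt{1486295} \approx 2438.3 i$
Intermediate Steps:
$p{\left(s \right)} = 2 s^{2}$ ($p{\left(s \right)} = s 2 s = 2 s^{2}$)
$v{\left(D \right)} = -16 + 7 D$ ($v{\left(D \right)} = -2 + \left(D - 2\right) \left(8 - 1\right) = -2 + \left(-2 + D\right) 7 = -2 + \left(-14 + 7 D\right) = -16 + 7 D$)
$N{\left(r \right)} = 4 r^{3}$ ($N{\left(r \right)} = 2 r^{2} \left(r + r\right) = 2 r^{2} \cdot 2 r = 4 r^{3}$)
$\sqrt{-19004 + N{\left(v{\left(-14 \right)} \right)}} = \sqrt{-19004 + 4 \left(-16 + 7 \left(-14\right)\right)^{3}} = \sqrt{-19004 + 4 \left(-16 - 98\right)^{3}} = \sqrt{-19004 + 4 \left(-114\right)^{3}} = \sqrt{-19004 + 4 \left(-1481544\right)} = \sqrt{-19004 - 5926176} = \sqrt{-5945180} = 2 i \sqrt{1486295}$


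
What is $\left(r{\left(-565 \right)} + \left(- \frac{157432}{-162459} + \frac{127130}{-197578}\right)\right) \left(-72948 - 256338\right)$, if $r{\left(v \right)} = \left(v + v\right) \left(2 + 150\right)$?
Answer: $\frac{27506345876675150474}{486338247} \approx 5.6558 \cdot 10^{10}$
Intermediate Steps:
$r{\left(v \right)} = 304 v$ ($r{\left(v \right)} = 2 v 152 = 304 v$)
$\left(r{\left(-565 \right)} + \left(- \frac{157432}{-162459} + \frac{127130}{-197578}\right)\right) \left(-72948 - 256338\right) = \left(304 \left(-565\right) + \left(- \frac{157432}{-162459} + \frac{127130}{-197578}\right)\right) \left(-72948 - 256338\right) = \left(-171760 + \left(\left(-157432\right) \left(- \frac{1}{162459}\right) + 127130 \left(- \frac{1}{197578}\right)\right)\right) \left(-329286\right) = \left(-171760 + \left(\frac{14312}{14769} - \frac{63565}{98789}\right)\right) \left(-329286\right) = \left(-171760 + \frac{475076683}{1459014741}\right) \left(-329286\right) = \left(- \frac{250599896837477}{1459014741}\right) \left(-329286\right) = \frac{27506345876675150474}{486338247}$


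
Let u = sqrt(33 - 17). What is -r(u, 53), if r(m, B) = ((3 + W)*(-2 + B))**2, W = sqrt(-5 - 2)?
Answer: -5202 - 15606*I*sqrt(7) ≈ -5202.0 - 41290.0*I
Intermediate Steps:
u = 4 (u = sqrt(16) = 4)
W = I*sqrt(7) (W = sqrt(-7) = I*sqrt(7) ≈ 2.6458*I)
r(m, B) = (-2 + B)**2*(3 + I*sqrt(7))**2 (r(m, B) = ((3 + I*sqrt(7))*(-2 + B))**2 = ((-2 + B)*(3 + I*sqrt(7)))**2 = (-2 + B)**2*(3 + I*sqrt(7))**2)
-r(u, 53) = -(-2 + 53)**2*(3 + I*sqrt(7))**2 = -51**2*(3 + I*sqrt(7))**2 = -2601*(3 + I*sqrt(7))**2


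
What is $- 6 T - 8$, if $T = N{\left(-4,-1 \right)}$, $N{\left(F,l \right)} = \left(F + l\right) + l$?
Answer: $28$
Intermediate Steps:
$N{\left(F,l \right)} = F + 2 l$
$T = -6$ ($T = -4 + 2 \left(-1\right) = -4 - 2 = -6$)
$- 6 T - 8 = \left(-6\right) \left(-6\right) - 8 = 36 - 8 = 28$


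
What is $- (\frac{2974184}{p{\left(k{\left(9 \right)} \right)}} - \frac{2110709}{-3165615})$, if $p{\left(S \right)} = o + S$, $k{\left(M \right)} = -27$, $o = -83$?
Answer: $\frac{941488930517}{34821765} \approx 27037.0$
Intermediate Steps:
$p{\left(S \right)} = -83 + S$
$- (\frac{2974184}{p{\left(k{\left(9 \right)} \right)}} - \frac{2110709}{-3165615}) = - (\frac{2974184}{-83 - 27} - \frac{2110709}{-3165615}) = - (\frac{2974184}{-110} - - \frac{2110709}{3165615}) = - (2974184 \left(- \frac{1}{110}\right) + \frac{2110709}{3165615}) = - (- \frac{1487092}{55} + \frac{2110709}{3165615}) = \left(-1\right) \left(- \frac{941488930517}{34821765}\right) = \frac{941488930517}{34821765}$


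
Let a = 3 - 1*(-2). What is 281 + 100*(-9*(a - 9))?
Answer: 3881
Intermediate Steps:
a = 5 (a = 3 + 2 = 5)
281 + 100*(-9*(a - 9)) = 281 + 100*(-9*(5 - 9)) = 281 + 100*(-9*(-4)) = 281 + 100*36 = 281 + 3600 = 3881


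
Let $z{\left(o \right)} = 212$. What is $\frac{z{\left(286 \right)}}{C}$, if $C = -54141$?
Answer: $- \frac{212}{54141} \approx -0.0039157$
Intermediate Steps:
$\frac{z{\left(286 \right)}}{C} = \frac{212}{-54141} = 212 \left(- \frac{1}{54141}\right) = - \frac{212}{54141}$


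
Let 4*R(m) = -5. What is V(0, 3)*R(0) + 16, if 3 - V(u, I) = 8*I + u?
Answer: 169/4 ≈ 42.250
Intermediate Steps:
V(u, I) = 3 - u - 8*I (V(u, I) = 3 - (8*I + u) = 3 - (u + 8*I) = 3 + (-u - 8*I) = 3 - u - 8*I)
R(m) = -5/4 (R(m) = (¼)*(-5) = -5/4)
V(0, 3)*R(0) + 16 = (3 - 1*0 - 8*3)*(-5/4) + 16 = (3 + 0 - 24)*(-5/4) + 16 = -21*(-5/4) + 16 = 105/4 + 16 = 169/4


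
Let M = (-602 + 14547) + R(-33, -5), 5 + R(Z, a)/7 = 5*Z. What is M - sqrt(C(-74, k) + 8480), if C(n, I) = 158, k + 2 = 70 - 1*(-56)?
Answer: 12755 - sqrt(8638) ≈ 12662.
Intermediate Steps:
R(Z, a) = -35 + 35*Z (R(Z, a) = -35 + 7*(5*Z) = -35 + 35*Z)
k = 124 (k = -2 + (70 - 1*(-56)) = -2 + (70 + 56) = -2 + 126 = 124)
M = 12755 (M = (-602 + 14547) + (-35 + 35*(-33)) = 13945 + (-35 - 1155) = 13945 - 1190 = 12755)
M - sqrt(C(-74, k) + 8480) = 12755 - sqrt(158 + 8480) = 12755 - sqrt(8638)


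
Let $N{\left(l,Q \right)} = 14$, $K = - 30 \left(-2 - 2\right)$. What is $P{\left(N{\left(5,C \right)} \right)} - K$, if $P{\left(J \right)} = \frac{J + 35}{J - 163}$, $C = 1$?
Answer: $- \frac{17929}{149} \approx -120.33$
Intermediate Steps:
$K = 120$ ($K = \left(-30\right) \left(-4\right) = 120$)
$P{\left(J \right)} = \frac{35 + J}{-163 + J}$
$P{\left(N{\left(5,C \right)} \right)} - K = \frac{35 + 14}{-163 + 14} - 120 = \frac{1}{-149} \cdot 49 - 120 = \left(- \frac{1}{149}\right) 49 - 120 = - \frac{49}{149} - 120 = - \frac{17929}{149}$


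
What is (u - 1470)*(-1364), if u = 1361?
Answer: 148676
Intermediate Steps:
(u - 1470)*(-1364) = (1361 - 1470)*(-1364) = -109*(-1364) = 148676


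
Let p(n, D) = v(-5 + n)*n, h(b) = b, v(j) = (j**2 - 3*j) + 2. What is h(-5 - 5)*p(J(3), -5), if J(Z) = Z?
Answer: -360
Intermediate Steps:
v(j) = 2 + j**2 - 3*j
p(n, D) = n*(17 + (-5 + n)**2 - 3*n) (p(n, D) = (2 + (-5 + n)**2 - 3*(-5 + n))*n = (2 + (-5 + n)**2 + (15 - 3*n))*n = (17 + (-5 + n)**2 - 3*n)*n = n*(17 + (-5 + n)**2 - 3*n))
h(-5 - 5)*p(J(3), -5) = (-5 - 5)*(3*(42 + 3**2 - 13*3)) = -30*(42 + 9 - 39) = -30*12 = -10*36 = -360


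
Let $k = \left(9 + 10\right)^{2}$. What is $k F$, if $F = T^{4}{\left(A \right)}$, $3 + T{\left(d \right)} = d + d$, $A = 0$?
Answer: $29241$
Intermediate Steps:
$T{\left(d \right)} = -3 + 2 d$ ($T{\left(d \right)} = -3 + \left(d + d\right) = -3 + 2 d$)
$F = 81$ ($F = \left(-3 + 2 \cdot 0\right)^{4} = \left(-3 + 0\right)^{4} = \left(-3\right)^{4} = 81$)
$k = 361$ ($k = 19^{2} = 361$)
$k F = 361 \cdot 81 = 29241$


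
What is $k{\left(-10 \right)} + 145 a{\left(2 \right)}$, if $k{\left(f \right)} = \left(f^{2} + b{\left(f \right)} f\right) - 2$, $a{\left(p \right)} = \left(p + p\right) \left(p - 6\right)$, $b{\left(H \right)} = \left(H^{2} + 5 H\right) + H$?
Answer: $-2622$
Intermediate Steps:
$b{\left(H \right)} = H^{2} + 6 H$
$a{\left(p \right)} = 2 p \left(-6 + p\right)$
$k{\left(f \right)} = -2 + f^{2} + f^{2} \left(6 + f\right)$ ($k{\left(f \right)} = \left(f^{2} + f \left(6 + f\right) f\right) - 2 = \left(f^{2} + f^{2} \left(6 + f\right)\right) - 2 = -2 + f^{2} + f^{2} \left(6 + f\right)$)
$k{\left(-10 \right)} + 145 a{\left(2 \right)} = \left(-2 + \left(-10\right)^{3} + 7 \left(-10\right)^{2}\right) + 145 \cdot 2 \cdot 2 \left(-6 + 2\right) = \left(-2 - 1000 + 7 \cdot 100\right) + 145 \cdot 2 \cdot 2 \left(-4\right) = \left(-2 - 1000 + 700\right) + 145 \left(-16\right) = -302 - 2320 = -2622$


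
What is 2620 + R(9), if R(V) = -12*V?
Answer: 2512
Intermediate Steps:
2620 + R(9) = 2620 - 12*9 = 2620 - 108 = 2512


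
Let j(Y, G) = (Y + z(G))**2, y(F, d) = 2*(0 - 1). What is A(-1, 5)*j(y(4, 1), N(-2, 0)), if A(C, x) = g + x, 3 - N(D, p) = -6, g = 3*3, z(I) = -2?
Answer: 224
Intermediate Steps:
g = 9
y(F, d) = -2 (y(F, d) = 2*(-1) = -2)
N(D, p) = 9 (N(D, p) = 3 - 1*(-6) = 3 + 6 = 9)
A(C, x) = 9 + x
j(Y, G) = (-2 + Y)**2 (j(Y, G) = (Y - 2)**2 = (-2 + Y)**2)
A(-1, 5)*j(y(4, 1), N(-2, 0)) = (9 + 5)*(-2 - 2)**2 = 14*(-4)**2 = 14*16 = 224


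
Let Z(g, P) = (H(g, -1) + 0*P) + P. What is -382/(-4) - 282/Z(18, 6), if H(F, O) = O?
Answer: 391/10 ≈ 39.100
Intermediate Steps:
Z(g, P) = -1 + P (Z(g, P) = (-1 + 0*P) + P = (-1 + 0) + P = -1 + P)
-382/(-4) - 282/Z(18, 6) = -382/(-4) - 282/(-1 + 6) = -382*(-¼) - 282/5 = 191/2 - 282*⅕ = 191/2 - 282/5 = 391/10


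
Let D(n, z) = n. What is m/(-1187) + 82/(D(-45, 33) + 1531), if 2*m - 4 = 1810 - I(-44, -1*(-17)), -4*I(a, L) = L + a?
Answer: -4981811/7055528 ≈ -0.70609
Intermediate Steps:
I(a, L) = -L/4 - a/4 (I(a, L) = -(L + a)/4 = -L/4 - a/4)
m = 7229/8 (m = 2 + (1810 - (-(-1)*(-17)/4 - ¼*(-44)))/2 = 2 + (1810 - (-¼*17 + 11))/2 = 2 + (1810 - (-17/4 + 11))/2 = 2 + (1810 - 1*27/4)/2 = 2 + (1810 - 27/4)/2 = 2 + (½)*(7213/4) = 2 + 7213/8 = 7229/8 ≈ 903.63)
m/(-1187) + 82/(D(-45, 33) + 1531) = (7229/8)/(-1187) + 82/(-45 + 1531) = (7229/8)*(-1/1187) + 82/1486 = -7229/9496 + 82*(1/1486) = -7229/9496 + 41/743 = -4981811/7055528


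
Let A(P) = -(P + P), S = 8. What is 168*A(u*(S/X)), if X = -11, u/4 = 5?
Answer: 53760/11 ≈ 4887.3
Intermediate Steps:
u = 20 (u = 4*5 = 20)
A(P) = -2*P
168*A(u*(S/X)) = 168*(-40*8/(-11)) = 168*(-40*8*(-1/11)) = 168*(-40*(-8)/11) = 168*(-2*(-160/11)) = 168*(320/11) = 53760/11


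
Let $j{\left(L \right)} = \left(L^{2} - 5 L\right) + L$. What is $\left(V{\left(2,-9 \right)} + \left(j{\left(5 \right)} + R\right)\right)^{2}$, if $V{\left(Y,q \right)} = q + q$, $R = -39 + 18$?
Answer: $1156$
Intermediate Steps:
$R = -21$
$V{\left(Y,q \right)} = 2 q$
$j{\left(L \right)} = L^{2} - 4 L$
$\left(V{\left(2,-9 \right)} + \left(j{\left(5 \right)} + R\right)\right)^{2} = \left(2 \left(-9\right) - \left(21 - 5 \left(-4 + 5\right)\right)\right)^{2} = \left(-18 + \left(5 \cdot 1 - 21\right)\right)^{2} = \left(-18 + \left(5 - 21\right)\right)^{2} = \left(-18 - 16\right)^{2} = \left(-34\right)^{2} = 1156$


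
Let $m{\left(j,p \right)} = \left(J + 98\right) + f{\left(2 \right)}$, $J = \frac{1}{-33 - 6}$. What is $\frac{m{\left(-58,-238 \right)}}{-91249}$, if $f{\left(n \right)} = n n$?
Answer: $- \frac{3977}{3558711} \approx -0.0011175$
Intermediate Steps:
$f{\left(n \right)} = n^{2}$
$J = - \frac{1}{39}$ ($J = \frac{1}{-39} = - \frac{1}{39} \approx -0.025641$)
$m{\left(j,p \right)} = \frac{3977}{39}$ ($m{\left(j,p \right)} = \left(- \frac{1}{39} + 98\right) + 2^{2} = \frac{3821}{39} + 4 = \frac{3977}{39}$)
$\frac{m{\left(-58,-238 \right)}}{-91249} = \frac{3977}{39 \left(-91249\right)} = \frac{3977}{39} \left(- \frac{1}{91249}\right) = - \frac{3977}{3558711}$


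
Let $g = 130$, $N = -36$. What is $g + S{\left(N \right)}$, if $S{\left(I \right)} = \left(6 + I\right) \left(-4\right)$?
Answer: $250$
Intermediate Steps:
$S{\left(I \right)} = -24 - 4 I$
$g + S{\left(N \right)} = 130 - -120 = 130 + \left(-24 + 144\right) = 130 + 120 = 250$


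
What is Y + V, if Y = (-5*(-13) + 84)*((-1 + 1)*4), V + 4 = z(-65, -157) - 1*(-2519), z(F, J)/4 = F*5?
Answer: 1215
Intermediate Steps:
z(F, J) = 20*F (z(F, J) = 4*(F*5) = 4*(5*F) = 20*F)
V = 1215 (V = -4 + (20*(-65) - 1*(-2519)) = -4 + (-1300 + 2519) = -4 + 1219 = 1215)
Y = 0 (Y = (65 + 84)*(0*4) = 149*0 = 0)
Y + V = 0 + 1215 = 1215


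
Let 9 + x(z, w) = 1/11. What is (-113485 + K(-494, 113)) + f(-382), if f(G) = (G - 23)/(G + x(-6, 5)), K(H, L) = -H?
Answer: -97171369/860 ≈ -1.1299e+5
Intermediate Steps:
x(z, w) = -98/11 (x(z, w) = -9 + 1/11 = -98/11)
f(G) = (-23 + G)/(-98/11 + G) (f(G) = (G - 23)/(G - 98/11) = (-23 + G)/(-98/11 + G))
(-113485 + K(-494, 113)) + f(-382) = (-113485 - 1*(-494)) + 11*(-23 - 382)/(-98 + 11*(-382)) = (-113485 + 494) + 11*(-405)/(-98 - 4202) = -112991 + 11*(-405)/(-4300) = -112991 + 11*(-1/4300)*(-405) = -112991 + 891/860 = -97171369/860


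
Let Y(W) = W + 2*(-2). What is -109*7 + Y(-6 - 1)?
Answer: -774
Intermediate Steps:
Y(W) = -4 + W (Y(W) = W - 4 = -4 + W)
-109*7 + Y(-6 - 1) = -109*7 + (-4 + (-6 - 1)) = -763 + (-4 - 7) = -763 - 11 = -774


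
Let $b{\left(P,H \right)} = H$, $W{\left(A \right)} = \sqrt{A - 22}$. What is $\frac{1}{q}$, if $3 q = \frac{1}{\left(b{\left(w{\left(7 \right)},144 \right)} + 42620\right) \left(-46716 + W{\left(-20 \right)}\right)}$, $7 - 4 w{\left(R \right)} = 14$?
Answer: $-5993289072 + 128292 i \sqrt{42} \approx -5.9933 \cdot 10^{9} + 8.3143 \cdot 10^{5} i$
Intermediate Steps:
$W{\left(A \right)} = \sqrt{-22 + A}$
$w{\left(R \right)} = - \frac{7}{4}$ ($w{\left(R \right)} = \frac{7}{4} - \frac{7}{2} = - \frac{7}{4}$)
$q = \frac{1}{3 \left(-1997763024 + 42764 i \sqrt{42}\right)}$ ($q = \frac{1}{3 \left(144 + 42620\right) \left(-46716 + \sqrt{-22 - 20}\right)} = \frac{1}{3 \cdot 42764 \left(-46716 + \sqrt{-42}\right)} = \frac{1}{3 \cdot 42764 \left(-46716 + i \sqrt{42}\right)} = \frac{1}{3 \left(-1997763024 + 42764 i \sqrt{42}\right)} \approx -1.6685 \cdot 10^{-10} - 2.3147 \cdot 10^{-14} i$)
$\frac{1}{q} = \frac{1}{- \frac{3893}{23331874806318} - \frac{i \sqrt{42}}{279982497675816}}$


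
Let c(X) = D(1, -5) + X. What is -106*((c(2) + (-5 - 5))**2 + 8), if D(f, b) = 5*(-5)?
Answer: -116282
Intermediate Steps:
D(f, b) = -25
c(X) = -25 + X
-106*((c(2) + (-5 - 5))**2 + 8) = -106*(((-25 + 2) + (-5 - 5))**2 + 8) = -106*((-23 - 10)**2 + 8) = -106*((-33)**2 + 8) = -106*(1089 + 8) = -106*1097 = -116282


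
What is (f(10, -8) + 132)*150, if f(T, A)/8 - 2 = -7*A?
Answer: 89400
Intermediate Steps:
f(T, A) = 16 - 56*A (f(T, A) = 16 + 8*(-7*A) = 16 - 56*A)
(f(10, -8) + 132)*150 = ((16 - 56*(-8)) + 132)*150 = ((16 + 448) + 132)*150 = (464 + 132)*150 = 596*150 = 89400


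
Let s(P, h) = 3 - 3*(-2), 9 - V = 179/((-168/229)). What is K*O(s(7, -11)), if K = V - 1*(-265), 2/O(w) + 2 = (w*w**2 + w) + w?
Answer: 87023/62580 ≈ 1.3906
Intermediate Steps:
V = 42503/168 (V = 9 - 179/((-168/229)) = 9 - 179/((-168*1/229)) = 9 - 179/(-168/229) = 9 - 179*(-229)/168 = 9 - 1*(-40991/168) = 9 + 40991/168 = 42503/168 ≈ 252.99)
s(P, h) = 9 (s(P, h) = 3 + 6 = 9)
O(w) = 2/(-2 + w**3 + 2*w) (O(w) = 2/(-2 + ((w*w**2 + w) + w)) = 2/(-2 + ((w**3 + w) + w)) = 2/(-2 + ((w + w**3) + w)) = 2/(-2 + (w**3 + 2*w)) = 2/(-2 + w**3 + 2*w))
K = 87023/168 (K = 42503/168 - 1*(-265) = 42503/168 + 265 = 87023/168 ≈ 517.99)
K*O(s(7, -11)) = 87023*(2/(-2 + 9**3 + 2*9))/168 = 87023*(2/(-2 + 729 + 18))/168 = 87023*(2/745)/168 = 87023*(2*(1/745))/168 = (87023/168)*(2/745) = 87023/62580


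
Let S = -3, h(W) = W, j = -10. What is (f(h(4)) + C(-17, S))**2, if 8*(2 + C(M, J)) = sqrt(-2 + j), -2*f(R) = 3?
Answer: (14 - I*sqrt(3))**2/16 ≈ 12.063 - 3.0311*I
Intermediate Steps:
f(R) = -3/2 (f(R) = -1/2*3 = -3/2)
C(M, J) = -2 + I*sqrt(3)/4 (C(M, J) = -2 + sqrt(-2 - 10)/8 = -2 + sqrt(-12)/8 = -2 + (2*I*sqrt(3))/8 = -2 + I*sqrt(3)/4)
(f(h(4)) + C(-17, S))**2 = (-3/2 + (-2 + I*sqrt(3)/4))**2 = (-7/2 + I*sqrt(3)/4)**2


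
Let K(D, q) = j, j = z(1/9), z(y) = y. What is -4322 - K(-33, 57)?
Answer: -38899/9 ≈ -4322.1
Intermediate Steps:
j = ⅑ (j = 1/9 = ⅑ ≈ 0.11111)
K(D, q) = ⅑
-4322 - K(-33, 57) = -4322 - 1*⅑ = -4322 - ⅑ = -38899/9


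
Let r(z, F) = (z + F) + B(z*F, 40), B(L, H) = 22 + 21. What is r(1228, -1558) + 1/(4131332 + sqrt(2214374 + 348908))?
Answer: -2449243867624511/8533950765471 - sqrt(2563282)/17067901530942 ≈ -287.00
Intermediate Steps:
B(L, H) = 43
r(z, F) = 43 + F + z (r(z, F) = (z + F) + 43 = (F + z) + 43 = 43 + F + z)
r(1228, -1558) + 1/(4131332 + sqrt(2214374 + 348908)) = (43 - 1558 + 1228) + 1/(4131332 + sqrt(2214374 + 348908)) = -287 + 1/(4131332 + sqrt(2563282))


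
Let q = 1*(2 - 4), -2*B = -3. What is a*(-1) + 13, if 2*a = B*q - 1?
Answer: 15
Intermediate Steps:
B = 3/2 (B = -1/2*(-3) = 3/2 ≈ 1.5000)
q = -2 (q = 1*(-2) = -2)
a = -2 (a = ((3/2)*(-2) - 1)/2 = (-3 - 1)/2 = (1/2)*(-4) = -2)
a*(-1) + 13 = -2*(-1) + 13 = 2 + 13 = 15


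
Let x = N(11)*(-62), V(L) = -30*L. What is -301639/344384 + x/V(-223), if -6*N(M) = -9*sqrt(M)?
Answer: -301639/344384 - 31*sqrt(11)/2230 ≈ -0.92199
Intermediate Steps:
N(M) = 3*sqrt(M)/2 (N(M) = -(-3)*sqrt(M)/2 = 3*sqrt(M)/2)
x = -93*sqrt(11) (x = (3*sqrt(11)/2)*(-62) = -93*sqrt(11) ≈ -308.45)
-301639/344384 + x/V(-223) = -301639/344384 + (-93*sqrt(11))/((-30*(-223))) = -301639*1/344384 - 93*sqrt(11)/6690 = -301639/344384 - 93*sqrt(11)*(1/6690) = -301639/344384 - 31*sqrt(11)/2230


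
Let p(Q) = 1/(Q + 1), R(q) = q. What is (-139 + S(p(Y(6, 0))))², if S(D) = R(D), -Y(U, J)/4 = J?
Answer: 19044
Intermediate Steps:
Y(U, J) = -4*J
p(Q) = 1/(1 + Q)
S(D) = D
(-139 + S(p(Y(6, 0))))² = (-139 + 1/(1 - 4*0))² = (-139 + 1/(1 + 0))² = (-139 + 1/1)² = (-139 + 1)² = (-138)² = 19044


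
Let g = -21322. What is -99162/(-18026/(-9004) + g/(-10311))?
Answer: -657587448252/26989241 ≈ -24365.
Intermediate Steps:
-99162/(-18026/(-9004) + g/(-10311)) = -99162/(-18026/(-9004) - 21322/(-10311)) = -99162/(-18026*(-1/9004) - 21322*(-1/10311)) = -99162/(9013/4502 + 3046/1473) = -99162/26989241/6631446 = -99162*6631446/26989241 = -657587448252/26989241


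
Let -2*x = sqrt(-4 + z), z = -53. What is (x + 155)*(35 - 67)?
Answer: -4960 + 16*I*sqrt(57) ≈ -4960.0 + 120.8*I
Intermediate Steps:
x = -I*sqrt(57)/2 (x = -sqrt(-4 - 53)/2 = -I*sqrt(57)/2 ≈ -3.7749*I)
(x + 155)*(35 - 67) = (-I*sqrt(57)/2 + 155)*(35 - 67) = (155 - I*sqrt(57)/2)*(-32) = -4960 + 16*I*sqrt(57)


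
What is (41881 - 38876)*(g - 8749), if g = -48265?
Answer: -171327070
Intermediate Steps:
(41881 - 38876)*(g - 8749) = (41881 - 38876)*(-48265 - 8749) = 3005*(-57014) = -171327070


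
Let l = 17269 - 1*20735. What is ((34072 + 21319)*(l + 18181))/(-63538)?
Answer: -815078565/63538 ≈ -12828.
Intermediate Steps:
l = -3466 (l = 17269 - 20735 = -3466)
((34072 + 21319)*(l + 18181))/(-63538) = ((34072 + 21319)*(-3466 + 18181))/(-63538) = (55391*14715)*(-1/63538) = 815078565*(-1/63538) = -815078565/63538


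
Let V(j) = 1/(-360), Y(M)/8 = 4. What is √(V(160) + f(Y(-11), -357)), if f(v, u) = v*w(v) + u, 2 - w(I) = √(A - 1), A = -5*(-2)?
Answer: I*√1400410/60 ≈ 19.723*I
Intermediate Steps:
A = 10
Y(M) = 32 (Y(M) = 8*4 = 32)
V(j) = -1/360
w(I) = -1 (w(I) = 2 - √(10 - 1) = 2 - √9 = 2 - 1*3 = 2 - 3 = -1)
f(v, u) = u - v (f(v, u) = v*(-1) + u = -v + u = u - v)
√(V(160) + f(Y(-11), -357)) = √(-1/360 + (-357 - 1*32)) = √(-1/360 + (-357 - 32)) = √(-1/360 - 389) = √(-140041/360) = I*√1400410/60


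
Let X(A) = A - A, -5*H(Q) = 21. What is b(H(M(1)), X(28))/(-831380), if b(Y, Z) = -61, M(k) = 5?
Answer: 61/831380 ≈ 7.3372e-5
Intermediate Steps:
H(Q) = -21/5 (H(Q) = -⅕*21 = -21/5)
X(A) = 0
b(H(M(1)), X(28))/(-831380) = -61/(-831380) = -61*(-1/831380) = 61/831380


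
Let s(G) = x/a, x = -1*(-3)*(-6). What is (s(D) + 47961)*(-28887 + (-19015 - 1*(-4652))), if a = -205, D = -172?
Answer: -85046998950/41 ≈ -2.0743e+9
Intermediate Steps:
x = -18 (x = 3*(-6) = -18)
s(G) = 18/205 (s(G) = -18/(-205) = -18*(-1/205) = 18/205)
(s(D) + 47961)*(-28887 + (-19015 - 1*(-4652))) = (18/205 + 47961)*(-28887 + (-19015 - 1*(-4652))) = 9832023*(-28887 + (-19015 + 4652))/205 = 9832023*(-28887 - 14363)/205 = (9832023/205)*(-43250) = -85046998950/41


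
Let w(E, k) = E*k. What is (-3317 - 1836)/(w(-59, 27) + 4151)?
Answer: -5153/2558 ≈ -2.0145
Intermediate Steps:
(-3317 - 1836)/(w(-59, 27) + 4151) = (-3317 - 1836)/(-59*27 + 4151) = -5153/(-1593 + 4151) = -5153/2558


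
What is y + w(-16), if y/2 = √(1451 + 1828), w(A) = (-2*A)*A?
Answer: -512 + 2*√3279 ≈ -397.48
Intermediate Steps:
w(A) = -2*A²
y = 2*√3279 (y = 2*√(1451 + 1828) = 2*√3279 ≈ 114.53)
y + w(-16) = 2*√3279 - 2*(-16)² = 2*√3279 - 2*256 = 2*√3279 - 512 = -512 + 2*√3279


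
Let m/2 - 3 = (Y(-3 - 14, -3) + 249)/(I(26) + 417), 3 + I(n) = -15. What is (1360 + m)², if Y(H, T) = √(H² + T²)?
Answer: 297605164216/159201 + 727376*√298/53067 ≈ 1.8696e+6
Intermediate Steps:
I(n) = -18 (I(n) = -3 - 15 = -18)
m = 964/133 + 2*√298/399 (m = 6 + 2*((√((-3 - 14)² + (-3)²) + 249)/(-18 + 417)) = 6 + 2*((√((-17)² + 9) + 249)/399) = 6 + 2*((√(289 + 9) + 249)*(1/399)) = 6 + 2*((√298 + 249)*(1/399)) = 6 + 2*((249 + √298)*(1/399)) = 6 + 2*(83/133 + √298/399) = 6 + (166/133 + 2*√298/399) = 964/133 + 2*√298/399 ≈ 7.3346)
(1360 + m)² = (1360 + (964/133 + 2*√298/399))² = (181844/133 + 2*√298/399)²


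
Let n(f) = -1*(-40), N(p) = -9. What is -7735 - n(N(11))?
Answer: -7775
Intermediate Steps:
n(f) = 40
-7735 - n(N(11)) = -7735 - 1*40 = -7735 - 40 = -7775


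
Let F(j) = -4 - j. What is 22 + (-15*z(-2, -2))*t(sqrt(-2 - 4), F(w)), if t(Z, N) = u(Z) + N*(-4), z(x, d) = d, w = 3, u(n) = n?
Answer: 862 + 30*I*sqrt(6) ≈ 862.0 + 73.485*I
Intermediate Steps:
t(Z, N) = Z - 4*N (t(Z, N) = Z + N*(-4) = Z - 4*N)
22 + (-15*z(-2, -2))*t(sqrt(-2 - 4), F(w)) = 22 + (-15*(-2))*(sqrt(-2 - 4) - 4*(-4 - 1*3)) = 22 + 30*(sqrt(-6) - 4*(-4 - 3)) = 22 + 30*(I*sqrt(6) - 4*(-7)) = 22 + 30*(I*sqrt(6) + 28) = 22 + 30*(28 + I*sqrt(6)) = 22 + (840 + 30*I*sqrt(6)) = 862 + 30*I*sqrt(6)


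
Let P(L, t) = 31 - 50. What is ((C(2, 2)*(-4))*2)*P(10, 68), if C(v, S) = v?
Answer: 304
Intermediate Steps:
P(L, t) = -19
((C(2, 2)*(-4))*2)*P(10, 68) = ((2*(-4))*2)*(-19) = -8*2*(-19) = -16*(-19) = 304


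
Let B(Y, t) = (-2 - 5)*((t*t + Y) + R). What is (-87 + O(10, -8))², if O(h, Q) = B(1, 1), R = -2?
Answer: 7569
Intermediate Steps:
B(Y, t) = 14 - 7*Y - 7*t² (B(Y, t) = (-2 - 5)*((t*t + Y) - 2) = -7*((t² + Y) - 2) = -7*((Y + t²) - 2) = -7*(-2 + Y + t²) = 14 - 7*Y - 7*t²)
O(h, Q) = 0 (O(h, Q) = 14 - 7*1 - 7*1² = 14 - 7 - 7*1 = 14 - 7 - 7 = 0)
(-87 + O(10, -8))² = (-87 + 0)² = (-87)² = 7569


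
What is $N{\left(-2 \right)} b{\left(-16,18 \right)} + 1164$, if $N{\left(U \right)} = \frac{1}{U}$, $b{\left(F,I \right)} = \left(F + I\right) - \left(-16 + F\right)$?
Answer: $1147$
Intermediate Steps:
$b{\left(F,I \right)} = 16 + I$
$N{\left(-2 \right)} b{\left(-16,18 \right)} + 1164 = \frac{16 + 18}{-2} + 1164 = \left(- \frac{1}{2}\right) 34 + 1164 = -17 + 1164 = 1147$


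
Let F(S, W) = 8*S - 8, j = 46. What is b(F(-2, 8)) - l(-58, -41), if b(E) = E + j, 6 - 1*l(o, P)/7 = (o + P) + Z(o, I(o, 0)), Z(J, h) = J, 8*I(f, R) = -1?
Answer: -1119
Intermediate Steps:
I(f, R) = -⅛ (I(f, R) = (⅛)*(-1) = -⅛)
l(o, P) = 42 - 14*o - 7*P (l(o, P) = 42 - 7*((o + P) + o) = 42 - 7*((P + o) + o) = 42 - 7*(P + 2*o) = 42 + (-14*o - 7*P) = 42 - 14*o - 7*P)
F(S, W) = -8 + 8*S
b(E) = 46 + E (b(E) = E + 46 = 46 + E)
b(F(-2, 8)) - l(-58, -41) = (46 + (-8 + 8*(-2))) - (42 - 14*(-58) - 7*(-41)) = (46 + (-8 - 16)) - (42 + 812 + 287) = (46 - 24) - 1*1141 = 22 - 1141 = -1119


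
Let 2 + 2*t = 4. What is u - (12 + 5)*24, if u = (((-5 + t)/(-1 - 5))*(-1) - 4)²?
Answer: -3476/9 ≈ -386.22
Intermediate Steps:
t = 1 (t = -1 + (½)*4 = -1 + 2 = 1)
u = 196/9 (u = (((-5 + 1)/(-1 - 5))*(-1) - 4)² = (-4/(-6)*(-1) - 4)² = (-4*(-⅙)*(-1) - 4)² = ((⅔)*(-1) - 4)² = (-⅔ - 4)² = (-14/3)² = 196/9 ≈ 21.778)
u - (12 + 5)*24 = 196/9 - (12 + 5)*24 = 196/9 - 17*24 = 196/9 - 1*408 = 196/9 - 408 = -3476/9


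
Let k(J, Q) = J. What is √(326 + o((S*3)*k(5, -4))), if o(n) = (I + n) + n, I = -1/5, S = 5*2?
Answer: √15645/5 ≈ 25.016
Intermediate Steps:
S = 10
I = -⅕ (I = -1*⅕ = -⅕ ≈ -0.20000)
o(n) = -⅕ + 2*n (o(n) = (-⅕ + n) + n = -⅕ + 2*n)
√(326 + o((S*3)*k(5, -4))) = √(326 + (-⅕ + 2*((10*3)*5))) = √(326 + (-⅕ + 2*(30*5))) = √(326 + (-⅕ + 2*150)) = √(326 + (-⅕ + 300)) = √(326 + 1499/5) = √(3129/5) = √15645/5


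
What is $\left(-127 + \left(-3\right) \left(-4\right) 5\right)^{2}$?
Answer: $4489$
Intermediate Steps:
$\left(-127 + \left(-3\right) \left(-4\right) 5\right)^{2} = \left(-127 + 12 \cdot 5\right)^{2} = \left(-127 + 60\right)^{2} = \left(-67\right)^{2} = 4489$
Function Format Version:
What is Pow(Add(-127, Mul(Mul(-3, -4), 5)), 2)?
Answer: 4489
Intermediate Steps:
Pow(Add(-127, Mul(Mul(-3, -4), 5)), 2) = Pow(Add(-127, Mul(12, 5)), 2) = Pow(Add(-127, 60), 2) = Pow(-67, 2) = 4489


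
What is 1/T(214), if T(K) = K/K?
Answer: 1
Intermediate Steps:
T(K) = 1
1/T(214) = 1/1 = 1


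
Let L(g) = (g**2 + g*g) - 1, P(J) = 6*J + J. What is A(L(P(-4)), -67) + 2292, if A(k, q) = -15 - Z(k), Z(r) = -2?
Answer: 2279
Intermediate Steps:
P(J) = 7*J
L(g) = -1 + 2*g**2 (L(g) = (g**2 + g**2) - 1 = 2*g**2 - 1 = -1 + 2*g**2)
A(k, q) = -13 (A(k, q) = -15 - 1*(-2) = -15 + 2 = -13)
A(L(P(-4)), -67) + 2292 = -13 + 2292 = 2279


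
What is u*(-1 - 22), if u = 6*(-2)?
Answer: 276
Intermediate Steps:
u = -12
u*(-1 - 22) = -12*(-1 - 22) = -12*(-23) = 276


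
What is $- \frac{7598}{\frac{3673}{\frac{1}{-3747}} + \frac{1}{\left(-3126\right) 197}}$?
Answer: $\frac{4679015556}{8475392529883} \approx 0.00055207$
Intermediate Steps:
$- \frac{7598}{\frac{3673}{\frac{1}{-3747}} + \frac{1}{\left(-3126\right) 197}} = - \frac{7598}{\frac{3673}{- \frac{1}{3747}} - \frac{1}{615822}} = - \frac{7598}{3673 \left(-3747\right) - \frac{1}{615822}} = - \frac{7598}{-13762731 - \frac{1}{615822}} = - \frac{7598}{- \frac{8475392529883}{615822}} = \left(-7598\right) \left(- \frac{615822}{8475392529883}\right) = \frac{4679015556}{8475392529883}$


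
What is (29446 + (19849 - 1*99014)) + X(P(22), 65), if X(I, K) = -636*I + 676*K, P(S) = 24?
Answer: -21043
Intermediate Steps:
(29446 + (19849 - 1*99014)) + X(P(22), 65) = (29446 + (19849 - 1*99014)) + (-636*24 + 676*65) = (29446 + (19849 - 99014)) + (-15264 + 43940) = (29446 - 79165) + 28676 = -49719 + 28676 = -21043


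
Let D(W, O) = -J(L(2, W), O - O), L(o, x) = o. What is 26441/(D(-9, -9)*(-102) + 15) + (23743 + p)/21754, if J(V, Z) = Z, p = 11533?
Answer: 287863327/163155 ≈ 1764.4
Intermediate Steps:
D(W, O) = 0 (D(W, O) = -(O - O) = -1*0 = 0)
26441/(D(-9, -9)*(-102) + 15) + (23743 + p)/21754 = 26441/(0*(-102) + 15) + (23743 + 11533)/21754 = 26441/(0 + 15) + 35276*(1/21754) = 26441/15 + 17638/10877 = 287863327/163155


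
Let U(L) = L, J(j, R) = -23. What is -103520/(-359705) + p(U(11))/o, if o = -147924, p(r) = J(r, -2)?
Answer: 3064273139/10641800484 ≈ 0.28795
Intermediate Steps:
p(r) = -23
-103520/(-359705) + p(U(11))/o = -103520/(-359705) - 23/(-147924) = -103520*(-1/359705) - 23*(-1/147924) = 20704/71941 + 23/147924 = 3064273139/10641800484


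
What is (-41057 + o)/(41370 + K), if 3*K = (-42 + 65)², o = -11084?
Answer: -156423/124639 ≈ -1.2550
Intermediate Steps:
K = 529/3 (K = (-42 + 65)²/3 = (⅓)*23² = (⅓)*529 = 529/3 ≈ 176.33)
(-41057 + o)/(41370 + K) = (-41057 - 11084)/(41370 + 529/3) = -52141/124639/3 = -52141*3/124639 = -156423/124639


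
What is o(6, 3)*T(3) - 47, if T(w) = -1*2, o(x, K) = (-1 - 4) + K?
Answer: -43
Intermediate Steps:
o(x, K) = -5 + K
T(w) = -2
o(6, 3)*T(3) - 47 = (-5 + 3)*(-2) - 47 = -2*(-2) - 47 = 4 - 47 = -43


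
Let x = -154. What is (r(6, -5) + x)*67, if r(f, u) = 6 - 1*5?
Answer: -10251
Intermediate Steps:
r(f, u) = 1 (r(f, u) = 6 - 5 = 1)
(r(6, -5) + x)*67 = (1 - 154)*67 = -153*67 = -10251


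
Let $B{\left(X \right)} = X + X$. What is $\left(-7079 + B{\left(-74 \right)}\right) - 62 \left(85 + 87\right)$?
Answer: $-17891$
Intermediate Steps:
$B{\left(X \right)} = 2 X$
$\left(-7079 + B{\left(-74 \right)}\right) - 62 \left(85 + 87\right) = \left(-7079 + 2 \left(-74\right)\right) - 62 \left(85 + 87\right) = \left(-7079 - 148\right) - 10664 = -7227 - 10664 = -17891$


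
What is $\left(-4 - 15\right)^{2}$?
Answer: $361$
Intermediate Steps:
$\left(-4 - 15\right)^{2} = \left(-19\right)^{2} = 361$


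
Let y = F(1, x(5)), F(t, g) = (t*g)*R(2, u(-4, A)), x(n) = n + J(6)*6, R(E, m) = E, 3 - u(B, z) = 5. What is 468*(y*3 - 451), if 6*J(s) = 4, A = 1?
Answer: -185796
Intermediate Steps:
u(B, z) = -2 (u(B, z) = 3 - 1*5 = 3 - 5 = -2)
J(s) = ⅔ (J(s) = (⅙)*4 = ⅔)
x(n) = 4 + n (x(n) = n + (⅔)*6 = n + 4 = 4 + n)
F(t, g) = 2*g*t (F(t, g) = (t*g)*2 = (g*t)*2 = 2*g*t)
y = 18 (y = 2*(4 + 5)*1 = 2*9*1 = 18)
468*(y*3 - 451) = 468*(18*3 - 451) = 468*(54 - 451) = 468*(-397) = -185796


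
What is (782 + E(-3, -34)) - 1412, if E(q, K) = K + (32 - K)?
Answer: -598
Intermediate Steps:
E(q, K) = 32
(782 + E(-3, -34)) - 1412 = (782 + 32) - 1412 = 814 - 1412 = -598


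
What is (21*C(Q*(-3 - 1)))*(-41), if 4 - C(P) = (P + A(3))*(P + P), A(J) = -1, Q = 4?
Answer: 464940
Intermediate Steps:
C(P) = 4 - 2*P*(-1 + P) (C(P) = 4 - (P - 1)*(P + P) = 4 - (-1 + P)*2*P = 4 - 2*P*(-1 + P))
(21*C(Q*(-3 - 1)))*(-41) = (21*(4 - 2*16*(-3 - 1)² + 2*(4*(-3 - 1))))*(-41) = (21*(4 - 2*(4*(-4))² + 2*(4*(-4))))*(-41) = (21*(4 - 2*(-16)² + 2*(-16)))*(-41) = (21*(4 - 2*256 - 32))*(-41) = (21*(4 - 512 - 32))*(-41) = (21*(-540))*(-41) = -11340*(-41) = 464940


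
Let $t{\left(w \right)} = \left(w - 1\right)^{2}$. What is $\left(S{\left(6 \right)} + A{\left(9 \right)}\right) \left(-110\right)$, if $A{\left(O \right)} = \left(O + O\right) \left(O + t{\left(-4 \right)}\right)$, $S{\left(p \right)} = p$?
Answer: $-67980$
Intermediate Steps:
$t{\left(w \right)} = \left(-1 + w\right)^{2}$
$A{\left(O \right)} = 2 O \left(25 + O\right)$ ($A{\left(O \right)} = \left(O + O\right) \left(O + \left(-1 - 4\right)^{2}\right) = 2 O \left(O + \left(-5\right)^{2}\right) = 2 O \left(O + 25\right) = 2 O \left(25 + O\right)$)
$\left(S{\left(6 \right)} + A{\left(9 \right)}\right) \left(-110\right) = \left(6 + 2 \cdot 9 \left(25 + 9\right)\right) \left(-110\right) = \left(6 + 2 \cdot 9 \cdot 34\right) \left(-110\right) = \left(6 + 612\right) \left(-110\right) = 618 \left(-110\right) = -67980$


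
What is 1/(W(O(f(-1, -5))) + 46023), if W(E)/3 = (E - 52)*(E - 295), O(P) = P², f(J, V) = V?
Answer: 1/67893 ≈ 1.4729e-5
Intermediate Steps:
W(E) = 3*(-295 + E)*(-52 + E) (W(E) = 3*((E - 52)*(E - 295)) = 3*((-52 + E)*(-295 + E)) = 3*((-295 + E)*(-52 + E)) = 3*(-295 + E)*(-52 + E))
1/(W(O(f(-1, -5))) + 46023) = 1/((46020 - 1041*(-5)² + 3*((-5)²)²) + 46023) = 1/((46020 - 1041*25 + 3*25²) + 46023) = 1/((46020 - 26025 + 3*625) + 46023) = 1/((46020 - 26025 + 1875) + 46023) = 1/(21870 + 46023) = 1/67893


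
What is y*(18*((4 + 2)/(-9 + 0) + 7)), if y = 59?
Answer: 6726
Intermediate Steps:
y*(18*((4 + 2)/(-9 + 0) + 7)) = 59*(18*((4 + 2)/(-9 + 0) + 7)) = 59*(18*(6/(-9) + 7)) = 59*(18*(6*(-⅑) + 7)) = 59*(18*(-⅔ + 7)) = 59*(18*(19/3)) = 59*114 = 6726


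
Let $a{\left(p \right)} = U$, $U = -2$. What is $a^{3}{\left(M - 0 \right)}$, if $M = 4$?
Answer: $-8$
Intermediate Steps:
$a{\left(p \right)} = -2$
$a^{3}{\left(M - 0 \right)} = \left(-2\right)^{3} = -8$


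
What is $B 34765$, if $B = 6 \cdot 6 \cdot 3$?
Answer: $3754620$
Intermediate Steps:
$B = 108$ ($B = 36 \cdot 3 = 108$)
$B 34765 = 108 \cdot 34765 = 3754620$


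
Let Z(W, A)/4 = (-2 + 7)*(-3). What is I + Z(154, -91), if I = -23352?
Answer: -23412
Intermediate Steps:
Z(W, A) = -60 (Z(W, A) = 4*((-2 + 7)*(-3)) = 4*(5*(-3)) = 4*(-15) = -60)
I + Z(154, -91) = -23352 - 60 = -23412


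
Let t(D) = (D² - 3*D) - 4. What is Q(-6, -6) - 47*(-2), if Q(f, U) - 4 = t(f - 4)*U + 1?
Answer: -657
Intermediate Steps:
t(D) = -4 + D² - 3*D
Q(f, U) = 5 + U*(8 + (-4 + f)² - 3*f) (Q(f, U) = 4 + ((-4 + (f - 4)² - 3*(f - 4))*U + 1) = 4 + ((-4 + (-4 + f)² - 3*(-4 + f))*U + 1) = 4 + ((-4 + (-4 + f)² + (12 - 3*f))*U + 1) = 4 + ((8 + (-4 + f)² - 3*f)*U + 1) = 4 + (U*(8 + (-4 + f)² - 3*f) + 1) = 4 + (1 + U*(8 + (-4 + f)² - 3*f)) = 5 + U*(8 + (-4 + f)² - 3*f))
Q(-6, -6) - 47*(-2) = (5 - 6*(8 + (-4 - 6)² - 3*(-6))) - 47*(-2) = (5 - 6*(8 + (-10)² + 18)) + 94 = (5 - 6*(8 + 100 + 18)) + 94 = (5 - 6*126) + 94 = (5 - 756) + 94 = -751 + 94 = -657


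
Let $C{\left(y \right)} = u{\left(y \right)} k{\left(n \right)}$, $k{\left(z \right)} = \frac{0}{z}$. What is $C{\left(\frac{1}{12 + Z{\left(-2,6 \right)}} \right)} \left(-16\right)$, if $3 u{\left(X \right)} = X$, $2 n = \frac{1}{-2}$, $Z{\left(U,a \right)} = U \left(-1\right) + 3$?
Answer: $0$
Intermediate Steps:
$Z{\left(U,a \right)} = 3 - U$ ($Z{\left(U,a \right)} = - U + 3 = 3 - U$)
$n = - \frac{1}{4}$ ($n = \frac{1}{2 \left(-2\right)} = \frac{1}{2} \left(- \frac{1}{2}\right) = - \frac{1}{4} \approx -0.25$)
$u{\left(X \right)} = \frac{X}{3}$
$k{\left(z \right)} = 0$
$C{\left(y \right)} = 0$ ($C{\left(y \right)} = \frac{y}{3} \cdot 0 = 0$)
$C{\left(\frac{1}{12 + Z{\left(-2,6 \right)}} \right)} \left(-16\right) = 0 \left(-16\right) = 0$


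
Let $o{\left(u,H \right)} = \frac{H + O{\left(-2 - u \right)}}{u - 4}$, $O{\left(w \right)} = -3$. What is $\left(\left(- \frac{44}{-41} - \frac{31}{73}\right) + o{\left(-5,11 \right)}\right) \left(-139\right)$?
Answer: $\frac{900025}{26937} \approx 33.412$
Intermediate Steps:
$o{\left(u,H \right)} = \frac{-3 + H}{-4 + u}$ ($o{\left(u,H \right)} = \frac{H - 3}{u - 4} = \frac{-3 + H}{-4 + u}$)
$\left(\left(- \frac{44}{-41} - \frac{31}{73}\right) + o{\left(-5,11 \right)}\right) \left(-139\right) = \left(\left(- \frac{44}{-41} - \frac{31}{73}\right) + \frac{-3 + 11}{-4 - 5}\right) \left(-139\right) = \left(\left(\left(-44\right) \left(- \frac{1}{41}\right) - \frac{31}{73}\right) + \frac{1}{-9} \cdot 8\right) \left(-139\right) = \left(\left(\frac{44}{41} - \frac{31}{73}\right) - \frac{8}{9}\right) \left(-139\right) = \left(\frac{1941}{2993} - \frac{8}{9}\right) \left(-139\right) = \left(- \frac{6475}{26937}\right) \left(-139\right) = \frac{900025}{26937}$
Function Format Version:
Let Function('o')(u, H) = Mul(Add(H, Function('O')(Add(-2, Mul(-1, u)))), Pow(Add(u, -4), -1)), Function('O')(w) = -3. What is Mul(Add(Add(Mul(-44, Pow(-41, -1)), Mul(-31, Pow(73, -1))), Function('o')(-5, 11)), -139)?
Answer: Rational(900025, 26937) ≈ 33.412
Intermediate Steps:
Function('o')(u, H) = Mul(Pow(Add(-4, u), -1), Add(-3, H)) (Function('o')(u, H) = Mul(Add(H, -3), Pow(Add(u, -4), -1)) = Mul(Add(-3, H), Pow(Add(-4, u), -1)) = Mul(Pow(Add(-4, u), -1), Add(-3, H)))
Mul(Add(Add(Mul(-44, Pow(-41, -1)), Mul(-31, Pow(73, -1))), Function('o')(-5, 11)), -139) = Mul(Add(Add(Mul(-44, Pow(-41, -1)), Mul(-31, Pow(73, -1))), Mul(Pow(Add(-4, -5), -1), Add(-3, 11))), -139) = Mul(Add(Add(Mul(-44, Rational(-1, 41)), Mul(-31, Rational(1, 73))), Mul(Pow(-9, -1), 8)), -139) = Mul(Add(Add(Rational(44, 41), Rational(-31, 73)), Mul(Rational(-1, 9), 8)), -139) = Mul(Add(Rational(1941, 2993), Rational(-8, 9)), -139) = Mul(Rational(-6475, 26937), -139) = Rational(900025, 26937)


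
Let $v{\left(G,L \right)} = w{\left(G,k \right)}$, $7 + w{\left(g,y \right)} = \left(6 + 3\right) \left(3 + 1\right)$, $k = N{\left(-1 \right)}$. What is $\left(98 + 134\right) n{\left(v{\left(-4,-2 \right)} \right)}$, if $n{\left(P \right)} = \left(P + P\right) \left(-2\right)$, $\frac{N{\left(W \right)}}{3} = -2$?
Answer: $-26912$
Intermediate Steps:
$N{\left(W \right)} = -6$ ($N{\left(W \right)} = 3 \left(-2\right) = -6$)
$k = -6$
$w{\left(g,y \right)} = 29$ ($w{\left(g,y \right)} = -7 + \left(6 + 3\right) \left(3 + 1\right) = -7 + 9 \cdot 4 = -7 + 36 = 29$)
$v{\left(G,L \right)} = 29$
$n{\left(P \right)} = - 4 P$ ($n{\left(P \right)} = 2 P \left(-2\right) = - 4 P$)
$\left(98 + 134\right) n{\left(v{\left(-4,-2 \right)} \right)} = \left(98 + 134\right) \left(\left(-4\right) 29\right) = 232 \left(-116\right) = -26912$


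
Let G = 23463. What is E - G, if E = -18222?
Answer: -41685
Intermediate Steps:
E - G = -18222 - 1*23463 = -18222 - 23463 = -41685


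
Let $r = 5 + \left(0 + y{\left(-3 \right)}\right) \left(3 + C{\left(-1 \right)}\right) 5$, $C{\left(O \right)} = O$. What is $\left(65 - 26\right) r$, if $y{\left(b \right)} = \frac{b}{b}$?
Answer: $585$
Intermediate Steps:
$y{\left(b \right)} = 1$
$r = 15$ ($r = 5 + \left(0 + 1\right) \left(3 - 1\right) 5 = 5 + 1 \cdot 2 \cdot 5 = 5 + 1 \cdot 10 = 5 + 10 = 15$)
$\left(65 - 26\right) r = \left(65 - 26\right) 15 = 39 \cdot 15 = 585$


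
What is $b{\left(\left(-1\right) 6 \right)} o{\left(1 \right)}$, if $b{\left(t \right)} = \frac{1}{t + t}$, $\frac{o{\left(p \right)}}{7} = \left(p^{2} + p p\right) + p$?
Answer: $- \frac{7}{4} \approx -1.75$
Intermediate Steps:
$o{\left(p \right)} = 7 p + 14 p^{2}$ ($o{\left(p \right)} = 7 \left(\left(p^{2} + p p\right) + p\right) = 7 \left(\left(p^{2} + p^{2}\right) + p\right) = 7 \left(2 p^{2} + p\right) = 7 \left(p + 2 p^{2}\right) = 7 p + 14 p^{2}$)
$b{\left(t \right)} = \frac{1}{2 t}$
$b{\left(\left(-1\right) 6 \right)} o{\left(1 \right)} = \frac{1}{2 \left(\left(-1\right) 6\right)} 7 \cdot 1 \left(1 + 2 \cdot 1\right) = \frac{1}{2 \left(-6\right)} 7 \cdot 1 \left(1 + 2\right) = \frac{1}{2} \left(- \frac{1}{6}\right) 7 \cdot 1 \cdot 3 = \left(- \frac{1}{12}\right) 21 = - \frac{7}{4}$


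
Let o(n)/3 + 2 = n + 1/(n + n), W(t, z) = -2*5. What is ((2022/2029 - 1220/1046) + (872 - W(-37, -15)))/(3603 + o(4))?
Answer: 1497230576/6128239425 ≈ 0.24432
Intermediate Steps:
W(t, z) = -10
o(n) = -6 + 3*n + 3/(2*n) (o(n) = -6 + 3*(n + 1/(n + n)) = -6 + 3*(n + 1/(2*n)) = -6 + (3*n + 3/(2*n)) = -6 + 3*n + 3/(2*n))
((2022/2029 - 1220/1046) + (872 - W(-37, -15)))/(3603 + o(4)) = ((2022/2029 - 1220/1046) + (872 - 1*(-10)))/(3603 + (-6 + 3*4 + (3/2)/4)) = ((2022*(1/2029) - 1220*1/1046) + (872 + 10))/(3603 + (-6 + 12 + (3/2)*(¼))) = ((2022/2029 - 610/523) + 882)/(3603 + (-6 + 12 + 3/8)) = (-180184/1061167 + 882)/(3603 + 51/8) = 935769110/(1061167*(28875/8)) = (935769110/1061167)*(8/28875) = 1497230576/6128239425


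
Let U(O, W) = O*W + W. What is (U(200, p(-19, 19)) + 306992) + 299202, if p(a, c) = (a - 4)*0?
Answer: 606194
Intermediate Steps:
p(a, c) = 0 (p(a, c) = (-4 + a)*0 = 0)
U(O, W) = W + O*W
(U(200, p(-19, 19)) + 306992) + 299202 = (0*(1 + 200) + 306992) + 299202 = (0*201 + 306992) + 299202 = (0 + 306992) + 299202 = 306992 + 299202 = 606194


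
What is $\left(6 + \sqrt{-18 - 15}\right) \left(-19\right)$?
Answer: $-114 - 19 i \sqrt{33} \approx -114.0 - 109.15 i$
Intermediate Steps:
$\left(6 + \sqrt{-18 - 15}\right) \left(-19\right) = \left(6 + \sqrt{-33}\right) \left(-19\right) = \left(6 + i \sqrt{33}\right) \left(-19\right) = -114 - 19 i \sqrt{33}$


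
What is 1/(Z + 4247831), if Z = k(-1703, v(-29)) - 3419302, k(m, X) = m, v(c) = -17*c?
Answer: 1/826826 ≈ 1.2094e-6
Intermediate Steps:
Z = -3421005 (Z = -1703 - 3419302 = -3421005)
1/(Z + 4247831) = 1/(-3421005 + 4247831) = 1/826826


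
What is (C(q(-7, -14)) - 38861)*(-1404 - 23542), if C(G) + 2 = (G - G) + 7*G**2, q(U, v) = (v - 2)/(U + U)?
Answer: 6784738242/7 ≈ 9.6925e+8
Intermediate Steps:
q(U, v) = (-2 + v)/(2*U) (q(U, v) = (-2 + v)/((2*U)) = (-2 + v)*(1/(2*U)) = (-2 + v)/(2*U))
C(G) = -2 + 7*G**2 (C(G) = -2 + ((G - G) + 7*G**2) = -2 + (0 + 7*G**2) = -2 + 7*G**2)
(C(q(-7, -14)) - 38861)*(-1404 - 23542) = ((-2 + 7*((1/2)*(-2 - 14)/(-7))**2) - 38861)*(-1404 - 23542) = ((-2 + 7*((1/2)*(-1/7)*(-16))**2) - 38861)*(-24946) = ((-2 + 7*(8/7)**2) - 38861)*(-24946) = ((-2 + 7*(64/49)) - 38861)*(-24946) = ((-2 + 64/7) - 38861)*(-24946) = (50/7 - 38861)*(-24946) = -271977/7*(-24946) = 6784738242/7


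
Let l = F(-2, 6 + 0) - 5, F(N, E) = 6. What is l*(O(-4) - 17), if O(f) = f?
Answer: -21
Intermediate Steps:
l = 1 (l = 6 - 5 = 1)
l*(O(-4) - 17) = 1*(-4 - 17) = 1*(-21) = -21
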